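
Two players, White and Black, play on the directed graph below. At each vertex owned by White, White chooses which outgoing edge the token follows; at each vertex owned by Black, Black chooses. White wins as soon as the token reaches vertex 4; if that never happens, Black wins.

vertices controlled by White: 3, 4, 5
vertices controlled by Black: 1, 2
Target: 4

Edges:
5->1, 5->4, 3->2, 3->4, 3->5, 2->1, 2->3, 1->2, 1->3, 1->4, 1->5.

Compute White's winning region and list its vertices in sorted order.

3, 4, 5

A0 = {4}
A1: add {3, 5} — 3 (White) has 3→4; 5 (White) has 5→4.
A2 = A1; e.g. 1 (Black) can still go to 2. Fixed point.
White's winning region = {3, 4, 5}.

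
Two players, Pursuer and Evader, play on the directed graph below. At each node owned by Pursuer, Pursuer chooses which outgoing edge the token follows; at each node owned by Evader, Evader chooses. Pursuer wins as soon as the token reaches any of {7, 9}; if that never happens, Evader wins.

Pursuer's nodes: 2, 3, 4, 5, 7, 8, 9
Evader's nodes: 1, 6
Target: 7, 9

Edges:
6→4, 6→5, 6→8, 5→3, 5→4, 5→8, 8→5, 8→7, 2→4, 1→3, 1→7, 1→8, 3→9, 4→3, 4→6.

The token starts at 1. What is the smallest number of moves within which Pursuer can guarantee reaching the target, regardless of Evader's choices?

A0 = {7, 9}
A1: add {3, 8} — 3 (Pursuer) has 3→9; 8 (Pursuer) has 8→7.
A2: add {1, 4, 5} — 1 (Evader): all of {3, 7, 8} already in; 4 (Pursuer) has 4→3; 5 (Pursuer) has 5→3.
1 enters the attractor at level 2, so Pursuer can force the target in 2 moves from there.

2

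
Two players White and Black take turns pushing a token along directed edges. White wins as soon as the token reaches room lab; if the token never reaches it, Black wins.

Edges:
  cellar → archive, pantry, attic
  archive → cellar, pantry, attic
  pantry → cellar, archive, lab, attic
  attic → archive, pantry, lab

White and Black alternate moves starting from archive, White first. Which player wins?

Track states (vertex, player-to-move).
A0 = {(lab,White), (lab,Black)}
A1: add {(pantry,White), (attic,White)}.
A2 = A1; e.g. (cellar,White) stays out. (archive,White) never enters ⇒ Black avoids the target.

Black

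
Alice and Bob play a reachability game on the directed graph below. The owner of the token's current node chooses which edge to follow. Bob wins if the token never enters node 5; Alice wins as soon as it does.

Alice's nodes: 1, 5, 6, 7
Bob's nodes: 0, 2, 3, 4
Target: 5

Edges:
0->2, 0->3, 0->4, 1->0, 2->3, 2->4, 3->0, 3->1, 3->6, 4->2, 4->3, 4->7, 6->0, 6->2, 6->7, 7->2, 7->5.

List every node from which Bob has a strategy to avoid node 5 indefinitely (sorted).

A0 = {5}
A1: add {7} — 7 (Alice) has 7→5.
A2: add {6} — 6 (Alice) has 6→7.
A3 = A2; e.g. 0 (Bob) can still go to 2. Fixed point.
Alice's attractor = {5, 6, 7}; Bob avoids the target exactly from the complement.

0, 1, 2, 3, 4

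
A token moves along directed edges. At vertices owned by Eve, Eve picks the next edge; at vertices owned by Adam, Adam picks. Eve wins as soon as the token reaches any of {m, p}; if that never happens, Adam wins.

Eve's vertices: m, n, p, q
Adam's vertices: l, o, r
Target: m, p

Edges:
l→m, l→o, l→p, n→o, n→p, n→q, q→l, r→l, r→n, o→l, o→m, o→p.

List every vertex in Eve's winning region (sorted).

A0 = {m, p}
A1: add {n} — n (Eve) has n→p.
A2 = A1; e.g. l (Adam) can still go to o. Fixed point.
Eve's winning region = {m, n, p}.

m, n, p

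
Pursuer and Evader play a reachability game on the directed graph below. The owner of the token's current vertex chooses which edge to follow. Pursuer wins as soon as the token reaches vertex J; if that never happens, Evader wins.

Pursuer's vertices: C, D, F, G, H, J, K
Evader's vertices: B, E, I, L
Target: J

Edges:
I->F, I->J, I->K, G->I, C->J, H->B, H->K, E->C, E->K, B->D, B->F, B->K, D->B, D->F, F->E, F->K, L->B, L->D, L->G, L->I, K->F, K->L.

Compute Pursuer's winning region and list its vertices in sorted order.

C, J

A0 = {J}
A1: add {C} — C (Pursuer) has C→J.
A2 = A1; e.g. B (Evader) can still go to D. Fixed point.
Pursuer's winning region = {C, J}.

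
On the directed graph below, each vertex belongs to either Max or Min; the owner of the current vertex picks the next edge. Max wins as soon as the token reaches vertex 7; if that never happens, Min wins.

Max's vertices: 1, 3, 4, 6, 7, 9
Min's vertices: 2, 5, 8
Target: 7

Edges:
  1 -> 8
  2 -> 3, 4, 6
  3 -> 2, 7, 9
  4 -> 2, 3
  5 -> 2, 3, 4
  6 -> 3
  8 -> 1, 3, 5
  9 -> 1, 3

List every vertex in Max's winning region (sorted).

A0 = {7}
A1: add {3} — 3 (Max) has 3→7.
A2: add {4, 6, 9} — 4 (Max) has 4→3; 6 (Max) has 6→3; 9 (Max) has 9→3.
A3: add {2} — 2 (Min): all of {3, 4, 6} already in.
A4: add {5} — 5 (Min): all of {2, 3, 4} already in.
A5 = A4; e.g. 1 (Max) has no edge into A4. Fixed point.
Max's winning region = {2, 3, 4, 5, 6, 7, 9}.

2, 3, 4, 5, 6, 7, 9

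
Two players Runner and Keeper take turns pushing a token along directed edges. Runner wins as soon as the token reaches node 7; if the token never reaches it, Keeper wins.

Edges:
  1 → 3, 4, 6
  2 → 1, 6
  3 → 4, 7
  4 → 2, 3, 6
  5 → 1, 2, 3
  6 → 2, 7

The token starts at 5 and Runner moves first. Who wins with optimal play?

Keeper

Track states (vertex, player-to-move).
A0 = {(7,Runner), (7,Keeper)}
A1: add {(3,Runner), (6,Runner)}.
A2 = A1; e.g. (1,Runner) stays out. (5,Runner) never enters ⇒ Keeper avoids the target.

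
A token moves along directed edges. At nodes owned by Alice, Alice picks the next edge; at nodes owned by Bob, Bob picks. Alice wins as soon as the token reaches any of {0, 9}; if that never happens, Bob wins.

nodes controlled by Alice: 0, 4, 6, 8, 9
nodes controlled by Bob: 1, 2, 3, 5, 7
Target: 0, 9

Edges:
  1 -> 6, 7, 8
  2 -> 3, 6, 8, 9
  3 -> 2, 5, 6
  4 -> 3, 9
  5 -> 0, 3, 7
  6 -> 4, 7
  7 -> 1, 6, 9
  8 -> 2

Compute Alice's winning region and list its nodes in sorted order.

0, 4, 6, 9

A0 = {0, 9}
A1: add {4} — 4 (Alice) has 4→9.
A2: add {6} — 6 (Alice) has 6→4.
A3 = A2; e.g. 1 (Bob) can still go to 7. Fixed point.
Alice's winning region = {0, 4, 6, 9}.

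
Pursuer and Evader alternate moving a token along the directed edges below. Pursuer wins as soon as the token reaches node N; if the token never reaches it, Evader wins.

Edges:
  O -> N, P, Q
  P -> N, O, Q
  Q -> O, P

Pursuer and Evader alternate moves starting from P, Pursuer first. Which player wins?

Pursuer

Track states (vertex, player-to-move).
A0 = {(N,Pursuer), (N,Evader)}
A1: add {(O,Pursuer), (P,Pursuer)}.
(P,Pursuer) ∈ A1 ⇒ Pursuer forces the target.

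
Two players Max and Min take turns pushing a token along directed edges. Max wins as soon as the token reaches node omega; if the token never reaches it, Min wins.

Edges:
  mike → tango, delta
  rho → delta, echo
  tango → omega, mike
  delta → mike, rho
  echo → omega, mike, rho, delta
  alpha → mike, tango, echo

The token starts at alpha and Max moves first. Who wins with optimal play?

Track states (vertex, player-to-move).
A0 = {(omega,Max), (omega,Min)}
A1: add {(tango,Max), (echo,Max)}.
A2 = A1; e.g. (mike,Max) stays out. (alpha,Max) never enters ⇒ Min avoids the target.

Min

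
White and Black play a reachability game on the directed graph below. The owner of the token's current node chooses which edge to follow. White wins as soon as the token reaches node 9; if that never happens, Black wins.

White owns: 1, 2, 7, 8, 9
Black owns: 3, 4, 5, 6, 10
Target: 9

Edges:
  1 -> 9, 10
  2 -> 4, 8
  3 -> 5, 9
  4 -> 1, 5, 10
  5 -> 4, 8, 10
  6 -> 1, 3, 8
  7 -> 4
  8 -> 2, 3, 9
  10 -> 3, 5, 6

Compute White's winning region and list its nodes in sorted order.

1, 2, 8, 9

A0 = {9}
A1: add {1, 8} — 1 (White) has 1→9; 8 (White) has 8→9.
A2: add {2} — 2 (White) has 2→8.
A3 = A2; e.g. 3 (Black) can still go to 5. Fixed point.
White's winning region = {1, 2, 8, 9}.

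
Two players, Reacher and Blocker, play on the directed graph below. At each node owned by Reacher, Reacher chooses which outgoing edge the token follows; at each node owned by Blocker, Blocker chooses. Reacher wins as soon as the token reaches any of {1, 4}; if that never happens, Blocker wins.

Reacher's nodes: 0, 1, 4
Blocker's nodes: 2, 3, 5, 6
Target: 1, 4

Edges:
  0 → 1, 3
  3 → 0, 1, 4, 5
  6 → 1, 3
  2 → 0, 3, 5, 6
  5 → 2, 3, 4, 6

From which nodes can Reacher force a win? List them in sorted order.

A0 = {1, 4}
A1: add {0} — 0 (Reacher) has 0→1.
A2 = A1; e.g. 2 (Blocker) can still go to 3. Fixed point.
Reacher's winning region = {0, 1, 4}.

0, 1, 4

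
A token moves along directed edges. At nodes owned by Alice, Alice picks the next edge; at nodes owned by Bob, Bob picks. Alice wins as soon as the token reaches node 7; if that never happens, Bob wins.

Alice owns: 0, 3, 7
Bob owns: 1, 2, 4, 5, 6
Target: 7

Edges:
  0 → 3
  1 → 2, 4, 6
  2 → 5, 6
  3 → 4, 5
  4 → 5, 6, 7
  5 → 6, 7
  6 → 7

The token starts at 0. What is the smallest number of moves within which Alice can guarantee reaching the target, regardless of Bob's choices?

A0 = {7}
A1: add {6} — 6 (Bob): all of {7} already in.
A2: add {5} — 5 (Bob): all of {6, 7} already in.
A3: add {2, 3, 4} — 2 (Bob): all of {5, 6} already in; 3 (Alice) has 3→5; 4 (Bob): all of {5, 6, 7} already in.
A4: add {0, 1} — 0 (Alice) has 0→3; 1 (Bob): all of {2, 4, 6} already in.
A4 = all vertices. Fixed point.
0 enters the attractor at level 4, so Alice can force the target in 4 moves from there.

4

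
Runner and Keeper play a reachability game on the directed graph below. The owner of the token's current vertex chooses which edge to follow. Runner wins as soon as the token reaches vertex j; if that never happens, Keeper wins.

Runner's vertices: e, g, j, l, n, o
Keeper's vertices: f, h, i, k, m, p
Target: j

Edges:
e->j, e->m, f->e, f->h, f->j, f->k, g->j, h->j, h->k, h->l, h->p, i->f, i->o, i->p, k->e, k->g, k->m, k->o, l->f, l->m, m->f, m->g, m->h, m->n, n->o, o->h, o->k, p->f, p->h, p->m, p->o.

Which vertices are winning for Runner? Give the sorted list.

e, g, j

A0 = {j}
A1: add {e, g} — e (Runner) has e→j; g (Runner) has g→j.
A2 = A1; e.g. f (Keeper) can still go to h. Fixed point.
Runner's winning region = {e, g, j}.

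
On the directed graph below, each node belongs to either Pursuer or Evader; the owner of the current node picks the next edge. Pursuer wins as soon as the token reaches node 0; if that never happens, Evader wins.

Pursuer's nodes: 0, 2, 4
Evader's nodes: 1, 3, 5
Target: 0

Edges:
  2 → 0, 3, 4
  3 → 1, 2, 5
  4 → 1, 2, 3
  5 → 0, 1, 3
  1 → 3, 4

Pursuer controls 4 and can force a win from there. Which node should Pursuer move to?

2

A0 = {0}
A1: add {2} — 2 (Pursuer) has 2→0.
A2: add {4} — 4 (Pursuer) has 4→2.
A3 = A2; e.g. 1 (Evader) can still go to 3. Fixed point.
From 4, successor 2 is in the attractor (rank 1); the other successors 1, 3 are not.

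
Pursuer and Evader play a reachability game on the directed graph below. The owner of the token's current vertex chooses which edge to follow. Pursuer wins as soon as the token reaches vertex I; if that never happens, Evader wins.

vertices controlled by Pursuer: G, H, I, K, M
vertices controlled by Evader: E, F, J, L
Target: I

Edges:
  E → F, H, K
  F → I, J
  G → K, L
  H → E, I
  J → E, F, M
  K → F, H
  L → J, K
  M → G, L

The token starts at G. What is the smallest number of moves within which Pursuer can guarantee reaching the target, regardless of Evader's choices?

3

A0 = {I}
A1: add {H} — H (Pursuer) has H→I.
A2: add {K} — K (Pursuer) has K→H.
A3: add {G} — G (Pursuer) has G→K.
G enters the attractor at level 3, so Pursuer can force the target in 3 moves from there.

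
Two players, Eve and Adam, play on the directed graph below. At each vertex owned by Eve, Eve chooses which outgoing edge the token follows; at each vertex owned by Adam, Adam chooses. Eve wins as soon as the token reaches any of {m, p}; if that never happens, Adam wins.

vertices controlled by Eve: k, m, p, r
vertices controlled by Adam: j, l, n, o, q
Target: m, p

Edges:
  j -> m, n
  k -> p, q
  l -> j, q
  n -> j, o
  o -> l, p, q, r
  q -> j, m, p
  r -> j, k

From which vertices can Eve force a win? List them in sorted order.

k, m, p, r

A0 = {m, p}
A1: add {k} — k (Eve) has k→p.
A2: add {r} — r (Eve) has r→k.
A3 = A2; e.g. j (Adam) can still go to n. Fixed point.
Eve's winning region = {k, m, p, r}.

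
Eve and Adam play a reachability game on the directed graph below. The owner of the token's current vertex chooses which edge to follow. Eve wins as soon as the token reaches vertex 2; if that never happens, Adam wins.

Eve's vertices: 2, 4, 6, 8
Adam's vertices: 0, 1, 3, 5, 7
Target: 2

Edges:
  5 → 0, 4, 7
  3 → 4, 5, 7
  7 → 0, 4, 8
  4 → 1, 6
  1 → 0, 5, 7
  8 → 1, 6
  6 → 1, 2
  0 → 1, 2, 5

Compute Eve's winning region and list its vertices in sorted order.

A0 = {2}
A1: add {6} — 6 (Eve) has 6→2.
A2: add {4, 8} — 4 (Eve) has 4→6; 8 (Eve) has 8→6.
A3 = A2; e.g. 0 (Adam) can still go to 1. Fixed point.
Eve's winning region = {2, 4, 6, 8}.

2, 4, 6, 8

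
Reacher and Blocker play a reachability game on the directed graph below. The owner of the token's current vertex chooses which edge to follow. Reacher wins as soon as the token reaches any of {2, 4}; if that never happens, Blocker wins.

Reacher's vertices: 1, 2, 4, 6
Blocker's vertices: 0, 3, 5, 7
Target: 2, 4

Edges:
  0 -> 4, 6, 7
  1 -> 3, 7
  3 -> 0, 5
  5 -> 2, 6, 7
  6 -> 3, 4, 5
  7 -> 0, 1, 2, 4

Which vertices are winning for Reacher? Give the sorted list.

A0 = {2, 4}
A1: add {6} — 6 (Reacher) has 6→4.
A2 = A1; e.g. 0 (Blocker) can still go to 7. Fixed point.
Reacher's winning region = {2, 4, 6}.

2, 4, 6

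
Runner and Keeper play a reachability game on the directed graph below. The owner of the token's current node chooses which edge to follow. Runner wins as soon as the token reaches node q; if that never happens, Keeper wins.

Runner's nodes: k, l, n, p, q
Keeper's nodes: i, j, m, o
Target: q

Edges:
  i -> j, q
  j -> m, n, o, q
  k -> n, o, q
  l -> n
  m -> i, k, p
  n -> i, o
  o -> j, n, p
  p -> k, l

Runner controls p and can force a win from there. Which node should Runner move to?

A0 = {q}
A1: add {k} — k (Runner) has k→q.
A2: add {p} — p (Runner) has p→k.
A3 = A2; e.g. i (Keeper) can still go to j. Fixed point.
From p, successor k is in the attractor (rank 1); the other successor l is not.

k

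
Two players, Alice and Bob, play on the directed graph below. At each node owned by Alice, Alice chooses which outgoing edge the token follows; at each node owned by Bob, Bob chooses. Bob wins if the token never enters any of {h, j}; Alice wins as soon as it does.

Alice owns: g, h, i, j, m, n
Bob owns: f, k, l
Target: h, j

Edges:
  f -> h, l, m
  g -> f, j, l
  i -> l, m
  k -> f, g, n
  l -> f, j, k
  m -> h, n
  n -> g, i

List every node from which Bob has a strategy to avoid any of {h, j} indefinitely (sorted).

f, k, l

A0 = {h, j}
A1: add {g, m} — g (Alice) has g→j; m (Alice) has m→h.
A2: add {i, n} — i (Alice) has i→m; n (Alice) has n→g.
A3 = A2; e.g. f (Bob) can still go to l. Fixed point.
Alice's attractor = {g, h, i, j, m, n}; Bob avoids the target exactly from the complement.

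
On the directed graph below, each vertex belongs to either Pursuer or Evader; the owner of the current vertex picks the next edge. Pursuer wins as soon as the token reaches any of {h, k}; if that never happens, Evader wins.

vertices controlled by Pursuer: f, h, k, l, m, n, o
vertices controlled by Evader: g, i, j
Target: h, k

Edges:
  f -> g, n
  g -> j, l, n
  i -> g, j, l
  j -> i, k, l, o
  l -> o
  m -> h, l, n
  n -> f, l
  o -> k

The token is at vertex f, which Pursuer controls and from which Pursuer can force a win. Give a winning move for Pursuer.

A0 = {h, k}
A1: add {m, o} — m (Pursuer) has m→h; o (Pursuer) has o→k.
A2: add {l} — l (Pursuer) has l→o.
A3: add {n} — n (Pursuer) has n→l.
A4: add {f} — f (Pursuer) has f→n.
A5 = A4; e.g. g (Evader) can still go to j. Fixed point.
From f, successor n is in the attractor (rank 3); the other successor g is not.

n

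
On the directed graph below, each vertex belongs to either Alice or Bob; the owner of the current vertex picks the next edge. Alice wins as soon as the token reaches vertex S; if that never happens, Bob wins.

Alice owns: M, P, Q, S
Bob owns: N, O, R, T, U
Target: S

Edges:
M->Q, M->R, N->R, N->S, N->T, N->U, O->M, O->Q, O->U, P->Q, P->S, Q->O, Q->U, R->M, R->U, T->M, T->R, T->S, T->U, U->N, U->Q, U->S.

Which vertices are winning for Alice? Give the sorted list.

A0 = {S}
A1: add {P} — P (Alice) has P→S.
A2 = A1; e.g. M (Alice) has no edge into A1. Fixed point.
Alice's winning region = {P, S}.

P, S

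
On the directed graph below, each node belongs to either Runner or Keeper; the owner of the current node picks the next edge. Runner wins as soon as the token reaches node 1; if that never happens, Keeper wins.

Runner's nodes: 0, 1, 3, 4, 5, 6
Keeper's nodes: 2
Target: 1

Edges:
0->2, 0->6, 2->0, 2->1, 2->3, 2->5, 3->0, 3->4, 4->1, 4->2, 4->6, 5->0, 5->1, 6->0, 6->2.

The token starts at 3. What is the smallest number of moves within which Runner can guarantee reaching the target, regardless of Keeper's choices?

2

A0 = {1}
A1: add {4, 5} — 4 (Runner) has 4→1; 5 (Runner) has 5→1.
A2: add {3} — 3 (Runner) has 3→4.
A3 = A2; e.g. 0 (Runner) has no edge into A2. Fixed point.
3 enters the attractor at level 2, so Runner can force the target in 2 moves from there.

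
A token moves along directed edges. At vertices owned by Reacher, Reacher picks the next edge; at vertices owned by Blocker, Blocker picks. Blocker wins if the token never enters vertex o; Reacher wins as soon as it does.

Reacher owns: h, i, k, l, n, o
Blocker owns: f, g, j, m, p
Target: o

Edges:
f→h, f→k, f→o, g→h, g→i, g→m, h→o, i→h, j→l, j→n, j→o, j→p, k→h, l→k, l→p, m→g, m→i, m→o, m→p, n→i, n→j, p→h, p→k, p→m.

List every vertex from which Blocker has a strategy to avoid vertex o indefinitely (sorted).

g, j, m, p

A0 = {o}
A1: add {h} — h (Reacher) has h→o.
A2: add {i, k} — i (Reacher) has i→h; k (Reacher) has k→h.
A3: add {f, l, n} — f (Blocker): all of {h, k, o} already in; l (Reacher) has l→k; n (Reacher) has n→i.
A4 = A3; e.g. g (Blocker) can still go to m. Fixed point.
Reacher's attractor = {f, h, i, k, l, n, o}; Blocker avoids the target exactly from the complement.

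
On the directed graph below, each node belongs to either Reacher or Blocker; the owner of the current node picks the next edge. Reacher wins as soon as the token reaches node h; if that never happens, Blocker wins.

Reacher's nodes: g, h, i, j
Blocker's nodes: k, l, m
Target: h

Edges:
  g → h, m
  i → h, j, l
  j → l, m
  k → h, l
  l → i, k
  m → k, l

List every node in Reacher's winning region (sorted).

g, h, i

A0 = {h}
A1: add {g, i} — g (Reacher) has g→h; i (Reacher) has i→h.
A2 = A1; e.g. j (Reacher) has no edge into A1. Fixed point.
Reacher's winning region = {g, h, i}.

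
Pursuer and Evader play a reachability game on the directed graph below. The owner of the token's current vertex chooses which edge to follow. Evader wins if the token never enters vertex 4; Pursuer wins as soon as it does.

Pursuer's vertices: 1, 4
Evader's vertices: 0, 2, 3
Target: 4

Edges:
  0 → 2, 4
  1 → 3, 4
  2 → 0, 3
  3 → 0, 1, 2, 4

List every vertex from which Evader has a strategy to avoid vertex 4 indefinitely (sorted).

0, 2, 3

A0 = {4}
A1: add {1} — 1 (Pursuer) has 1→4.
A2 = A1; e.g. 0 (Evader) can still go to 2. Fixed point.
Pursuer's attractor = {1, 4}; Evader avoids the target exactly from the complement.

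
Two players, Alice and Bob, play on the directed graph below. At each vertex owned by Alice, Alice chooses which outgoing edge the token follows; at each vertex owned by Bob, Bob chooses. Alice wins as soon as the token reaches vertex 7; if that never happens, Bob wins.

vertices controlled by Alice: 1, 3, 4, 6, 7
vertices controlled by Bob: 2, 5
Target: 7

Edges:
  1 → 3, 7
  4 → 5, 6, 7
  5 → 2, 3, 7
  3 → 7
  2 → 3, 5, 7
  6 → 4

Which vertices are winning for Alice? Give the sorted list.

A0 = {7}
A1: add {1, 3, 4} — 1 (Alice) has 1→7; 3 (Alice) has 3→7; 4 (Alice) has 4→7.
A2: add {6} — 6 (Alice) has 6→4.
A3 = A2; e.g. 2 (Bob) can still go to 5. Fixed point.
Alice's winning region = {1, 3, 4, 6, 7}.

1, 3, 4, 6, 7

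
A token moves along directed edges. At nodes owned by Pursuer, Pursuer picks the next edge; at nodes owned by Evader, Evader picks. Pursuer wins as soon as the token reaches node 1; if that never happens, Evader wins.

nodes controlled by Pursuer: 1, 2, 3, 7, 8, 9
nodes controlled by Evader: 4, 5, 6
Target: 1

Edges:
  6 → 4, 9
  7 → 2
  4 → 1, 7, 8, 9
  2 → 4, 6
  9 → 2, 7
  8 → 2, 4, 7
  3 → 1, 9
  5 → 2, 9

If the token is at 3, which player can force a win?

A0 = {1}
A1: add {3} — 3 (Pursuer) has 3→1.
A2 = A1; e.g. 2 (Pursuer) has no edge into A1. Fixed point.
3 ∈ A1, so Pursuer can force the target.

Pursuer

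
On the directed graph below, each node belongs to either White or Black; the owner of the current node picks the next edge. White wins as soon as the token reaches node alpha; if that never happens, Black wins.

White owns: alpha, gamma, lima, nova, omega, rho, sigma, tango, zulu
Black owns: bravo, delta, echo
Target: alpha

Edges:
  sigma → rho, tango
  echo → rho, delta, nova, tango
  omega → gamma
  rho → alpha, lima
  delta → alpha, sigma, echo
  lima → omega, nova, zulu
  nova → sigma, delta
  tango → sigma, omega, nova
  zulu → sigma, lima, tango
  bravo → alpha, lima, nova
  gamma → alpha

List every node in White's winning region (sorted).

A0 = {alpha}
A1: add {gamma, rho} — rho (White) has rho→alpha; gamma (White) has gamma→alpha.
A2: add {omega, sigma} — sigma (White) has sigma→rho; omega (White) has omega→gamma.
A3: add {lima, nova, tango, zulu} — lima (White) has lima→omega; nova (White) has nova→sigma; tango (White) has tango→sigma; zulu (White) has zulu→sigma.
A4: add {bravo} — bravo (Black): all of {alpha, lima, nova} already in.
A5 = A4; e.g. echo (Black) can still go to delta. Fixed point.
White's winning region = {alpha, bravo, gamma, lima, nova, omega, rho, sigma, tango, zulu}.

alpha, bravo, gamma, lima, nova, omega, rho, sigma, tango, zulu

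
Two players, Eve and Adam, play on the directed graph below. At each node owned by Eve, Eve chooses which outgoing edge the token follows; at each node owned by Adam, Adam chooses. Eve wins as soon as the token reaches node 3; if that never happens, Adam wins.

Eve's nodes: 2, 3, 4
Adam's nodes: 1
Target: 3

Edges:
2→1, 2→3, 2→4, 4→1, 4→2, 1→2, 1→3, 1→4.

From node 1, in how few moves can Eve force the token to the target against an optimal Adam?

3

A0 = {3}
A1: add {2} — 2 (Eve) has 2→3.
A2: add {4} — 4 (Eve) has 4→2.
A3: add {1} — 1 (Adam): all of {2, 3, 4} already in.
A3 = all vertices. Fixed point.
1 enters the attractor at level 3, so Eve can force the target in 3 moves from there.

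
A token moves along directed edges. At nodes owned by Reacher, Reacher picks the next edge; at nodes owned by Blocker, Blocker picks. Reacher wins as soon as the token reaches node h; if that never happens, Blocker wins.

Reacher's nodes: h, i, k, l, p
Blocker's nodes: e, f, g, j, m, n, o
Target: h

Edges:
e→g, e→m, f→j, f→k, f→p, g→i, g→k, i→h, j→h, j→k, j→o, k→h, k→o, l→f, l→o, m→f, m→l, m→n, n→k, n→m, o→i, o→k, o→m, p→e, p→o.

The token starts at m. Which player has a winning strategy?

A0 = {h}
A1: add {i, k} — i (Reacher) has i→h; k (Reacher) has k→h.
A2: add {g} — g (Blocker): all of {i, k} already in.
A3 = A2; e.g. e (Blocker) can still go to m. Fixed point.
m never enters the attractor, so Blocker can avoid the target forever.

Blocker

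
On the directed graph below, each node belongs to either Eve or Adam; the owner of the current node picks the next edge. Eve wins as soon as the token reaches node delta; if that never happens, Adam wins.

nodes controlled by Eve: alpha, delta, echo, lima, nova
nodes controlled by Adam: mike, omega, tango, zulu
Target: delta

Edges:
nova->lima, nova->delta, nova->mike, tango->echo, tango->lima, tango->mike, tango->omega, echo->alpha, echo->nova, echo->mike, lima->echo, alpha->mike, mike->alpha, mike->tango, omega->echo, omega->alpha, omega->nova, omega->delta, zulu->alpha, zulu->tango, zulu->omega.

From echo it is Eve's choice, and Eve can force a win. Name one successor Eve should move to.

A0 = {delta}
A1: add {nova} — nova (Eve) has nova→delta.
A2: add {echo} — echo (Eve) has echo→nova.
A3: add {lima} — lima (Eve) has lima→echo.
A4 = A3; e.g. alpha (Eve) has no edge into A3. Fixed point.
From echo, successor nova is in the attractor (rank 1); the other successors alpha, mike are not.

nova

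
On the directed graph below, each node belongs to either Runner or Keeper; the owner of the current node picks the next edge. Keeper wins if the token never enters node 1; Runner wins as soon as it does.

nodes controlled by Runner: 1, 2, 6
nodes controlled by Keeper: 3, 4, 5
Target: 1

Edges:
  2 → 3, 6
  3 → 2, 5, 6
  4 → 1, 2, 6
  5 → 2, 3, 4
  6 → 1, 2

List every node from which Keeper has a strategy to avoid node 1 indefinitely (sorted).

A0 = {1}
A1: add {6} — 6 (Runner) has 6→1.
A2: add {2} — 2 (Runner) has 2→6.
A3: add {4} — 4 (Keeper): all of {1, 2, 6} already in.
A4 = A3; e.g. 3 (Keeper) can still go to 5. Fixed point.
Runner's attractor = {1, 2, 4, 6}; Keeper avoids the target exactly from the complement.

3, 5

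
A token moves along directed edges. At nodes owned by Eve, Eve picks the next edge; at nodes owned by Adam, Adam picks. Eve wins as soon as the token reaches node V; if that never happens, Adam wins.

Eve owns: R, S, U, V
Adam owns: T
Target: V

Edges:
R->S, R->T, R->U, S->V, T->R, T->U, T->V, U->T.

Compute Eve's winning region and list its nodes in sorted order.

R, S, V

A0 = {V}
A1: add {S} — S (Eve) has S→V.
A2: add {R} — R (Eve) has R→S.
A3 = A2; e.g. T (Adam) can still go to U. Fixed point.
Eve's winning region = {R, S, V}.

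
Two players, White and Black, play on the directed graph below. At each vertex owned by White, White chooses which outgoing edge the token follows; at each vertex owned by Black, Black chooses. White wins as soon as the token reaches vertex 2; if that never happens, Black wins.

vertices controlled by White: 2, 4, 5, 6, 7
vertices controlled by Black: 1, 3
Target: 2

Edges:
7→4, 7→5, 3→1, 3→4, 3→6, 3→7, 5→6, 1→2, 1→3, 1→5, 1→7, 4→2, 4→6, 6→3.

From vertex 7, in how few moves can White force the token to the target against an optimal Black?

2

A0 = {2}
A1: add {4} — 4 (White) has 4→2.
A2: add {7} — 7 (White) has 7→4.
A3 = A2; e.g. 1 (Black) can still go to 3. Fixed point.
7 enters the attractor at level 2, so White can force the target in 2 moves from there.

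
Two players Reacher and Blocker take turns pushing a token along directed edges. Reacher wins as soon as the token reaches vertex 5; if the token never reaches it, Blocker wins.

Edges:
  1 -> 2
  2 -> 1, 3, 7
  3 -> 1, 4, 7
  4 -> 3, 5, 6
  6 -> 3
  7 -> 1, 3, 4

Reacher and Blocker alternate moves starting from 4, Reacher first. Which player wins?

Track states (vertex, player-to-move).
A0 = {(5,Reacher), (5,Blocker)}
A1: add {(4,Reacher)}.
(4,Reacher) ∈ A1 ⇒ Reacher forces the target.

Reacher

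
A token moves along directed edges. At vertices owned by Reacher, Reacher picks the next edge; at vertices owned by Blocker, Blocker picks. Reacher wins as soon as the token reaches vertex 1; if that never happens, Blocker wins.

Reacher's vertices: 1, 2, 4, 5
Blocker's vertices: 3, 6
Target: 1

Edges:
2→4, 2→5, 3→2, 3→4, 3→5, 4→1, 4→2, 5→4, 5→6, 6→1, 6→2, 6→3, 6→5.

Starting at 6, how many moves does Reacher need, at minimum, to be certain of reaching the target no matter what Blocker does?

4

A0 = {1}
A1: add {4} — 4 (Reacher) has 4→1.
A2: add {2, 5} — 2 (Reacher) has 2→4; 5 (Reacher) has 5→4.
A3: add {3} — 3 (Blocker): all of {2, 4, 5} already in.
A4: add {6} — 6 (Blocker): all of {1, 2, 3, 5} already in.
A4 = all vertices. Fixed point.
6 enters the attractor at level 4, so Reacher can force the target in 4 moves from there.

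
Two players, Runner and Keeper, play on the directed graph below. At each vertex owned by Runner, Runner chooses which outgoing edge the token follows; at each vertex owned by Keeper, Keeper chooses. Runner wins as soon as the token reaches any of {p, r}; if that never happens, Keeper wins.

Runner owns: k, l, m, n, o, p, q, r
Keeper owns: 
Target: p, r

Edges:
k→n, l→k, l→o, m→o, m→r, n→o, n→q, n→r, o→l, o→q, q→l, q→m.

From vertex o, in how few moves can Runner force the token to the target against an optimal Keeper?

A0 = {p, r}
A1: add {m, n} — m (Runner) has m→r; n (Runner) has n→r.
A2: add {k, q} — k (Runner) has k→n; q (Runner) has q→m.
A3: add {l, o} — l (Runner) has l→k; o (Runner) has o→q.
A3 = all vertices. Fixed point.
o enters the attractor at level 3, so Runner can force the target in 3 moves from there.

3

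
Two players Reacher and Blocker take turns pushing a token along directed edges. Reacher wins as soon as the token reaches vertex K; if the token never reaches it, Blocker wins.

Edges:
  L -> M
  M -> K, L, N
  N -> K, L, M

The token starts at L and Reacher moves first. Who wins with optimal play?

Track states (vertex, player-to-move).
A0 = {(K,Reacher), (K,Blocker)}
A1: add {(M,Reacher), (N,Reacher)}.
A2: add {(L,Blocker)}.
A3 = A2; e.g. (L,Reacher) stays out. (L,Reacher) never enters ⇒ Blocker avoids the target.

Blocker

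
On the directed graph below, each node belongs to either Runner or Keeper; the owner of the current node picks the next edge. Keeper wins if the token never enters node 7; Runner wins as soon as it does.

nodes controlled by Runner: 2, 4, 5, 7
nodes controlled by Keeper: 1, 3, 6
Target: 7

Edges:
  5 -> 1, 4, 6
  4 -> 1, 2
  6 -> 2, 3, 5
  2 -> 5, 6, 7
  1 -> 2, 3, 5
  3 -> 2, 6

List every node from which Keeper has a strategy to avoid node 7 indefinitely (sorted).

A0 = {7}
A1: add {2} — 2 (Runner) has 2→7.
A2: add {4} — 4 (Runner) has 4→2.
A3: add {5} — 5 (Runner) has 5→4.
A4 = A3; e.g. 1 (Keeper) can still go to 3. Fixed point.
Runner's attractor = {2, 4, 5, 7}; Keeper avoids the target exactly from the complement.

1, 3, 6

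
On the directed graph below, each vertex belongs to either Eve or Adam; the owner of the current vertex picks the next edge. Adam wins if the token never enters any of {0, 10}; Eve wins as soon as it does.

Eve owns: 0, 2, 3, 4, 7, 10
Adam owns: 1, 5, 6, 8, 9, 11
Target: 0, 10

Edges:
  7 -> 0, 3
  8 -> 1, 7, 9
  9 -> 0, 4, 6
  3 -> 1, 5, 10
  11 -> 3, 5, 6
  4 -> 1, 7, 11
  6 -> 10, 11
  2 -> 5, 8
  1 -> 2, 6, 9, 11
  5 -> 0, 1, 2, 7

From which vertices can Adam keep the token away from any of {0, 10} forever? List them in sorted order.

1, 2, 5, 6, 8, 9, 11

A0 = {0, 10}
A1: add {3, 7} — 3 (Eve) has 3→10; 7 (Eve) has 7→0.
A2: add {4} — 4 (Eve) has 4→7.
A3 = A2; e.g. 1 (Adam) can still go to 2. Fixed point.
Eve's attractor = {0, 3, 4, 7, 10}; Adam avoids the target exactly from the complement.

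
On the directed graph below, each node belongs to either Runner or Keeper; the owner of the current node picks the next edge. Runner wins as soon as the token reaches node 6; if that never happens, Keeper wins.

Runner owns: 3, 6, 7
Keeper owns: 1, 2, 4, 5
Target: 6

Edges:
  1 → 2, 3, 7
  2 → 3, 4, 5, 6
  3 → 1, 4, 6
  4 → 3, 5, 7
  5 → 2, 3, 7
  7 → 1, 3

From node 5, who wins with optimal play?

Keeper

A0 = {6}
A1: add {3} — 3 (Runner) has 3→6.
A2: add {7} — 7 (Runner) has 7→3.
A3 = A2; e.g. 1 (Keeper) can still go to 2. Fixed point.
5 never enters the attractor, so Keeper can avoid the target forever.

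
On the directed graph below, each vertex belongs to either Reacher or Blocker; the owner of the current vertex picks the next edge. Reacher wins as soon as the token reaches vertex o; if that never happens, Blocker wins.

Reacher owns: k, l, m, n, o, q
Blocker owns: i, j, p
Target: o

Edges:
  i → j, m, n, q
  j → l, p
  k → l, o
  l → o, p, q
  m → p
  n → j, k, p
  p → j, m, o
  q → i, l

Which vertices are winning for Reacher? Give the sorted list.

k, l, n, o, q

A0 = {o}
A1: add {k, l} — k (Reacher) has k→o; l (Reacher) has l→o.
A2: add {n, q} — n (Reacher) has n→k; q (Reacher) has q→l.
A3 = A2; e.g. i (Blocker) can still go to j. Fixed point.
Reacher's winning region = {k, l, n, o, q}.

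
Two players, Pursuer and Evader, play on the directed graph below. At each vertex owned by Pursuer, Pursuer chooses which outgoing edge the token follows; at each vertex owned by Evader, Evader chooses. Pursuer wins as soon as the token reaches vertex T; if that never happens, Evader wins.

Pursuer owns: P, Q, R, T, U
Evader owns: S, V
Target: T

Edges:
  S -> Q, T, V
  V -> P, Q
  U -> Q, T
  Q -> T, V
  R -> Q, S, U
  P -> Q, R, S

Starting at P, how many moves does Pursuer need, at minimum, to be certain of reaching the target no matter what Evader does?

2

A0 = {T}
A1: add {Q, U} — Q (Pursuer) has Q→T; U (Pursuer) has U→T.
A2: add {P, R} — P (Pursuer) has P→Q; R (Pursuer) has R→Q.
P enters the attractor at level 2, so Pursuer can force the target in 2 moves from there.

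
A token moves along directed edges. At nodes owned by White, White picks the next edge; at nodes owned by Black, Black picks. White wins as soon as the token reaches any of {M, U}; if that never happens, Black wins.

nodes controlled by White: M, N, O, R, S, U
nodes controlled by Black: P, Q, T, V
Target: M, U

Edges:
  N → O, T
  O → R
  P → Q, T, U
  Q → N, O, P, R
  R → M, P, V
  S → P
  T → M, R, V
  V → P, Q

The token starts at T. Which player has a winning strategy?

A0 = {M, U}
A1: add {R} — R (White) has R→M.
A2: add {O} — O (White) has O→R.
A3: add {N} — N (White) has N→O.
A4 = A3; e.g. P (Black) can still go to Q. Fixed point.
T never enters the attractor, so Black can avoid the target forever.

Black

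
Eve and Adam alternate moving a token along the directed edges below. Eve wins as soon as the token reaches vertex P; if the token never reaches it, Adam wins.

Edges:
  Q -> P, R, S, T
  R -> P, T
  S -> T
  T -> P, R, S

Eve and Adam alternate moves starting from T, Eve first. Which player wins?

Track states (vertex, player-to-move).
A0 = {(P,Eve), (P,Adam)}
A1: add {(Q,Eve), (R,Eve), (T,Eve)}.
(T,Eve) ∈ A1 ⇒ Eve forces the target.

Eve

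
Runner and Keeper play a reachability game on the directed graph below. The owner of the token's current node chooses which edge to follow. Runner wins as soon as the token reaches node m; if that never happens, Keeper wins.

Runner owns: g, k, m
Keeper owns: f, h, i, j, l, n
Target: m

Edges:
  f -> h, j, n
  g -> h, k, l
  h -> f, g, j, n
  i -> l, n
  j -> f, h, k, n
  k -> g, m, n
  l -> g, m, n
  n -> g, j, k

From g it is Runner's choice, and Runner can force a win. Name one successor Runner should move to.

k

A0 = {m}
A1: add {k} — k (Runner) has k→m.
A2: add {g} — g (Runner) has g→k.
A3 = A2; e.g. f (Keeper) can still go to h. Fixed point.
From g, successor k is in the attractor (rank 1); the other successors h, l are not.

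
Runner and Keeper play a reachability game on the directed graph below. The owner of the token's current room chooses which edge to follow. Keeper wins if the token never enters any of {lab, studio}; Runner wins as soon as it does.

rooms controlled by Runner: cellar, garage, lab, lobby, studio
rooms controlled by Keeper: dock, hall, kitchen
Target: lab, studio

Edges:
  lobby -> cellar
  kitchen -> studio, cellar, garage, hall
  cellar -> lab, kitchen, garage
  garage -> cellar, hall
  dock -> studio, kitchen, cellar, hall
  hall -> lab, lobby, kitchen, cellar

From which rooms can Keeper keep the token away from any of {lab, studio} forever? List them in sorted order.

A0 = {lab, studio}
A1: add {cellar} — cellar (Runner) has cellar→lab.
A2: add {garage, lobby} — lobby (Runner) has lobby→cellar; garage (Runner) has garage→cellar.
A3 = A2; e.g. kitchen (Keeper) can still go to hall. Fixed point.
Runner's attractor = {cellar, garage, lab, lobby, studio}; Keeper avoids the target exactly from the complement.

dock, hall, kitchen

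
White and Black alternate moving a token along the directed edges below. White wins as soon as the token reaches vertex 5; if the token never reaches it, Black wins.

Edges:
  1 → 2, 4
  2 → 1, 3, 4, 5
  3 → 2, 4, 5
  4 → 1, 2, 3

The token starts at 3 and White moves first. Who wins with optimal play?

White

Track states (vertex, player-to-move).
A0 = {(5,White), (5,Black)}
A1: add {(2,White), (3,White)}.
(3,White) ∈ A1 ⇒ White forces the target.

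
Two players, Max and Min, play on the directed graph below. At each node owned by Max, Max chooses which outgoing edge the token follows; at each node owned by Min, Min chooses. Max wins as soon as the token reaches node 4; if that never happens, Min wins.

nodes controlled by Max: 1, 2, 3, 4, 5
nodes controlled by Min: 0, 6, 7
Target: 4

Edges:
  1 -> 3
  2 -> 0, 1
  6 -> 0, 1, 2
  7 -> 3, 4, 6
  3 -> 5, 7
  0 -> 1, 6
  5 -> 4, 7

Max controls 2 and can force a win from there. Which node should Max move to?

A0 = {4}
A1: add {5} — 5 (Max) has 5→4.
A2: add {3} — 3 (Max) has 3→5.
A3: add {1} — 1 (Max) has 1→3.
A4: add {2} — 2 (Max) has 2→1.
A5 = A4; e.g. 0 (Min) can still go to 6. Fixed point.
From 2, successor 1 is in the attractor (rank 3); the other successor 0 is not.

1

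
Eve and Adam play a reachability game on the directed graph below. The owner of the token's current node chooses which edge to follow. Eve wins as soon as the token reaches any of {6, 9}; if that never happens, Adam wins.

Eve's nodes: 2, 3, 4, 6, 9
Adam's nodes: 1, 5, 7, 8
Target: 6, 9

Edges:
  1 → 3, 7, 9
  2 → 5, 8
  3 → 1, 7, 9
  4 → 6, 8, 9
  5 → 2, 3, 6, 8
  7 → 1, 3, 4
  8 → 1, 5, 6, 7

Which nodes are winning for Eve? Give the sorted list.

3, 4, 6, 9

A0 = {6, 9}
A1: add {3, 4} — 3 (Eve) has 3→9; 4 (Eve) has 4→6.
A2 = A1; e.g. 1 (Adam) can still go to 7. Fixed point.
Eve's winning region = {3, 4, 6, 9}.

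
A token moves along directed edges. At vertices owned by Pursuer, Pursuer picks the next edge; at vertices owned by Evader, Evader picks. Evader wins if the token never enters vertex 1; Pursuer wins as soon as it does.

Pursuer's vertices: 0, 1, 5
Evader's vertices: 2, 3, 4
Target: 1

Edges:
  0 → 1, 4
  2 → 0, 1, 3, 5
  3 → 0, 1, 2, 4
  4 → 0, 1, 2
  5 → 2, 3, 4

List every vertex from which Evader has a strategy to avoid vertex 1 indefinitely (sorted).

A0 = {1}
A1: add {0} — 0 (Pursuer) has 0→1.
A2 = A1; e.g. 2 (Evader) can still go to 3. Fixed point.
Pursuer's attractor = {0, 1}; Evader avoids the target exactly from the complement.

2, 3, 4, 5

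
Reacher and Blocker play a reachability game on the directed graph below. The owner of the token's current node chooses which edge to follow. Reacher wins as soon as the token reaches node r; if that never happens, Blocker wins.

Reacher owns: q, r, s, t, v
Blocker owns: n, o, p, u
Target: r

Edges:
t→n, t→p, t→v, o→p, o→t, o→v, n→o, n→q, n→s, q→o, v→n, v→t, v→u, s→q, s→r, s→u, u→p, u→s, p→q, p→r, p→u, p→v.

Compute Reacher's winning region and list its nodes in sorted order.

r, s

A0 = {r}
A1: add {s} — s (Reacher) has s→r.
A2 = A1; e.g. n (Blocker) can still go to o. Fixed point.
Reacher's winning region = {r, s}.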